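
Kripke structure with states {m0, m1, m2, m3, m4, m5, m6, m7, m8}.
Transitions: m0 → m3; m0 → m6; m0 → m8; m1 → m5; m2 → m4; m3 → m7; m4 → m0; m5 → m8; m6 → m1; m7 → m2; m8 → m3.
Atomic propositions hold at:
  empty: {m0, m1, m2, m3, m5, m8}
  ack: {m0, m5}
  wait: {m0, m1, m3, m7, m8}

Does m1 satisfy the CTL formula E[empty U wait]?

E[empty U wait]: least fixpoint, start Z0 = Sat(wait) = {m0, m1, m3, m7, m8}, add states in Sat(empty) with some successor in Z. Z1 = {m0, m1, m3, m5, m7, m8}; fixed.
Sat(E[empty U wait]) = {m0, m1, m3, m5, m7, m8}
m1 ∈ Sat(E[empty U wait]) = {m0, m1, m3, m5, m7, m8}, so the formula holds at m1.

Yes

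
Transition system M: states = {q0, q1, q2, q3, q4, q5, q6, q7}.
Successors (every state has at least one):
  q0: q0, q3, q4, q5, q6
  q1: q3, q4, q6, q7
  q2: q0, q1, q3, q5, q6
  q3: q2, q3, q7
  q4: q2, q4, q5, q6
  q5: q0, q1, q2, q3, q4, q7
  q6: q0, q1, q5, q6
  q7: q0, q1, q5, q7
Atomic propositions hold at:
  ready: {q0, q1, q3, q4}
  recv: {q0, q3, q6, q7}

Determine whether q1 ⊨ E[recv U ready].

E[recv U ready]: least fixpoint, start Z0 = Sat(ready) = {q0, q1, q3, q4}, add states in Sat(recv) with some successor in Z. Z1 = {q0, q1, q3, q4, q6, q7}; fixed.
Sat(E[recv U ready]) = {q0, q1, q3, q4, q6, q7}
q1 ∈ Sat(E[recv U ready]) = {q0, q1, q3, q4, q6, q7}, so the formula holds at q1.

Yes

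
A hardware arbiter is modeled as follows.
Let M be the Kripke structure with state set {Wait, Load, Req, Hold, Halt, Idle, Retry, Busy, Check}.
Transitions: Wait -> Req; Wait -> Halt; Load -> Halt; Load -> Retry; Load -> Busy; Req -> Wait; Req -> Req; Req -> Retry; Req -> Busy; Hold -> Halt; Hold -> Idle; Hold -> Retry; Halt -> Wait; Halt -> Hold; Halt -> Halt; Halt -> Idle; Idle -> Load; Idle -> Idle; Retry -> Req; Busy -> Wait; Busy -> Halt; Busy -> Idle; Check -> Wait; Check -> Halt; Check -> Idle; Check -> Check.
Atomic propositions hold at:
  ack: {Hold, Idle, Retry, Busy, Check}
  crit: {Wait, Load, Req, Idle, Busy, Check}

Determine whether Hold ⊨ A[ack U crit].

No

A[ack U crit]: least fixpoint, start Z0 = Sat(crit) = {Wait, Load, Req, Idle, Busy, Check}, add states in Sat(ack) with every successor in Z. Z1 = {Wait, Load, Req, Idle, Retry, Busy, Check}; fixed.
Sat(A[ack U crit]) = {Wait, Load, Req, Idle, Retry, Busy, Check}
Hold ∉ Sat(A[ack U crit]) = {Wait, Load, Req, Idle, Retry, Busy, Check}, so the formula does not hold at Hold.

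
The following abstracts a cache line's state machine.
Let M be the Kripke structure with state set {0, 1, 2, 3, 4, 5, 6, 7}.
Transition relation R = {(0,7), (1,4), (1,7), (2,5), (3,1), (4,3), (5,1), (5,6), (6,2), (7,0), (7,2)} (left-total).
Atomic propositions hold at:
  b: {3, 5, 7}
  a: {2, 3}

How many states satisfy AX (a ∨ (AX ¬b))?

4

Sat(¬b) = {0, 1, 2, 4, 6}
Sat(AX ¬b) = {s : every successor in {0, 1, 2, 4, 6}} = {3, 5, 6, 7}
Sat(a ∨ (AX ¬b)) = {2, 3, 5, 6, 7}
Sat(AX (a ∨ (AX ¬b))) = {s : every successor in {2, 3, 5, 6, 7}} = {0, 2, 4, 6}
|Sat(AX (a ∨ (AX ¬b)))| = |{0, 2, 4, 6}| = 4.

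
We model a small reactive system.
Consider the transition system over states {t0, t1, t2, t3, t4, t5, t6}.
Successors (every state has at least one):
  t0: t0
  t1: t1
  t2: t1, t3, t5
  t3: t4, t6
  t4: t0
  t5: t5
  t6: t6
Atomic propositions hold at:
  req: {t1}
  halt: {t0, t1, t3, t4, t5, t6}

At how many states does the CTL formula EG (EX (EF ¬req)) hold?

6

Sat(¬req) = {t0, t2, t3, t4, t5, t6}
EF ¬req: least fixpoint, start Z0 = {t0, t2, t3, t4, t5, t6}, add states with some successor in Z. Already a fixed point.
Sat(EF ¬req) = {t0, t2, t3, t4, t5, t6}
Sat(EX (EF ¬req)) = {s : some successor in {t0, t2, t3, t4, t5, t6}} = {t0, t2, t3, t4, t5, t6}
EG (EX (EF ¬req)): greatest fixpoint, start Z0 = {t0, t2, t3, t4, t5, t6}, keep only states in Sat with some successor in Z. Already a fixed point.
Sat(EG (EX (EF ¬req))) = {t0, t2, t3, t4, t5, t6}
|Sat(EG (EX (EF ¬req)))| = |{t0, t2, t3, t4, t5, t6}| = 6.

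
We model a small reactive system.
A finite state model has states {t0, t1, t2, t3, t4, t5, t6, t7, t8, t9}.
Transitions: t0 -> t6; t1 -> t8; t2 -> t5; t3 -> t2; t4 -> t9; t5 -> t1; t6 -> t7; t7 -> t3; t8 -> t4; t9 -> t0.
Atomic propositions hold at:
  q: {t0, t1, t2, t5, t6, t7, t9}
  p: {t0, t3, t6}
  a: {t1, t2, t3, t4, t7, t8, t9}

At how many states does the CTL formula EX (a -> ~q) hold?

6

Sat(~q) = {t3, t4, t8}
Sat(a -> ~q) = {t0, t3, t4, t5, t6, t8}
Sat(EX (a -> ~q)) = {s : some successor in {t0, t3, t4, t5, t6, t8}} = {t0, t1, t2, t7, t8, t9}
|Sat(EX (a -> ~q))| = |{t0, t1, t2, t7, t8, t9}| = 6.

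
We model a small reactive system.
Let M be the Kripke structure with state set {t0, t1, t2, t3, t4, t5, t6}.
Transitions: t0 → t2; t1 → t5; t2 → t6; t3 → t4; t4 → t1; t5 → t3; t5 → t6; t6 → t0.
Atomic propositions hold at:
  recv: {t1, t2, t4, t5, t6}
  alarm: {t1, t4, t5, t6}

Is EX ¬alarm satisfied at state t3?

No

Sat(¬alarm) = {t0, t2, t3}
Sat(EX ¬alarm) = {s : some successor in {t0, t2, t3}} = {t0, t5, t6}
t3 ∉ Sat(EX ¬alarm) = {t0, t5, t6}, so the formula does not hold at t3.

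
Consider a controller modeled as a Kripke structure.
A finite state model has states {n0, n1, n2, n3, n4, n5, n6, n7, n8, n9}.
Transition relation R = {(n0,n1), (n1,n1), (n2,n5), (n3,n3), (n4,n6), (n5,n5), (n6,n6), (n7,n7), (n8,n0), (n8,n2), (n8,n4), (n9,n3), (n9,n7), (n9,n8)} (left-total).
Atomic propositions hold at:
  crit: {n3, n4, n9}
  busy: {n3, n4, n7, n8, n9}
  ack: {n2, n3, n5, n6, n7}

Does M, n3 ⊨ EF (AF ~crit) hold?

No

Sat(~crit) = {n0, n1, n2, n5, n6, n7, n8}
AF ~crit: least fixpoint, start Z0 = {n0, n1, n2, n5, n6, n7, n8}, add states with every successor in Z. Z1 = {n0, n1, n2, n4, n5, n6, n7, n8}; fixed.
Sat(AF ~crit) = {n0, n1, n2, n4, n5, n6, n7, n8}
EF (AF ~crit): least fixpoint, start Z0 = {n0, n1, n2, n4, n5, n6, n7, n8}, add states with some successor in Z. Z1 = {n0, n1, n2, n4, n5, n6, n7, n8, n9}; fixed.
Sat(EF (AF ~crit)) = {n0, n1, n2, n4, n5, n6, n7, n8, n9}
n3 ∉ Sat(EF (AF ~crit)) = {n0, n1, n2, n4, n5, n6, n7, n8, n9}, so the formula does not hold at n3.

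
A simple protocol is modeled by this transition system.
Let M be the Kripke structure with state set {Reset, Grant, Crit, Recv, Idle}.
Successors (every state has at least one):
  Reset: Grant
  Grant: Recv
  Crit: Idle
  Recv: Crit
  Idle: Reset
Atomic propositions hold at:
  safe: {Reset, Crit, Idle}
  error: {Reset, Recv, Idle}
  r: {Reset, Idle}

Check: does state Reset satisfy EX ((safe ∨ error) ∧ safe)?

No

Sat(safe ∨ error) = {Reset, Crit, Recv, Idle}
Sat((safe ∨ error) ∧ safe) = {Reset, Crit, Idle}
Sat(EX ((safe ∨ error) ∧ safe)) = {s : some successor in {Reset, Crit, Idle}} = {Crit, Recv, Idle}
Reset ∉ Sat(EX ((safe ∨ error) ∧ safe)) = {Crit, Recv, Idle}, so the formula does not hold at Reset.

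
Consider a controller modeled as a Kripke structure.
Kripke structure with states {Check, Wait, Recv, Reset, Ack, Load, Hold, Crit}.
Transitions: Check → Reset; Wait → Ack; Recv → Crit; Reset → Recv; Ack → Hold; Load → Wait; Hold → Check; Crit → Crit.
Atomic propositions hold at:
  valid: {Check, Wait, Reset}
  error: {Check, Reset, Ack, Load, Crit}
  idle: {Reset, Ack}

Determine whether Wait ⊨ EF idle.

Yes

EF idle: least fixpoint, start Z0 = {Reset, Ack}, add states with some successor in Z. Z1 = {Check, Wait, Reset, Ack}; Z2 = {Check, Wait, Reset, Ack, Load, Hold}; fixed.
Sat(EF idle) = {Check, Wait, Reset, Ack, Load, Hold}
Wait ∈ Sat(EF idle) = {Check, Wait, Reset, Ack, Load, Hold}, so the formula holds at Wait.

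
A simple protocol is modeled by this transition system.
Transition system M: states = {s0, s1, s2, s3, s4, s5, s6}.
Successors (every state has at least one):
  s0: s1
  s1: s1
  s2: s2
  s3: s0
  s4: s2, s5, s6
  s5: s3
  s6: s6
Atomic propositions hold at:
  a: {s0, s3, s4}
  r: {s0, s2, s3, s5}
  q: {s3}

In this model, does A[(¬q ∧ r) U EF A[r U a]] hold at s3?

Sat(¬q) = {s0, s1, s2, s4, s5, s6}
Sat(¬q ∧ r) = {s0, s2, s5}
A[r U a]: least fixpoint, start Z0 = Sat(a) = {s0, s3, s4}, add states in Sat(r) with every successor in Z. Z1 = {s0, s3, s4, s5}; fixed.
Sat(A[r U a]) = {s0, s3, s4, s5}
EF A[r U a]: least fixpoint, start Z0 = {s0, s3, s4, s5}, add states with some successor in Z. Already a fixed point.
Sat(EF A[r U a]) = {s0, s3, s4, s5}
A[(¬q ∧ r) U EF A[r U a]]: least fixpoint, start Z0 = Sat(EF A[r U a]) = {s0, s3, s4, s5}, add states in Sat(¬q ∧ r) with every successor in Z. Already a fixed point.
Sat(A[(¬q ∧ r) U EF A[r U a]]) = {s0, s3, s4, s5}
s3 ∈ Sat(A[(¬q ∧ r) U EF A[r U a]]) = {s0, s3, s4, s5}, so the formula holds at s3.

Yes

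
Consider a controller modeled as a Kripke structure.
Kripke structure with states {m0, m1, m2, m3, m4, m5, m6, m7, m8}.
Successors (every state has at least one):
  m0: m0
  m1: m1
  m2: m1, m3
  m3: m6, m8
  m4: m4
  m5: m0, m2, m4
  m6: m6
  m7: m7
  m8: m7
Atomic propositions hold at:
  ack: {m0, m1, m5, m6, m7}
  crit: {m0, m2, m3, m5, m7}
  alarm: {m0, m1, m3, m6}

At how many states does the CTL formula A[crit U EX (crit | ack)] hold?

8

Sat(crit | ack) = {m0, m1, m2, m3, m5, m6, m7}
Sat(EX (crit | ack)) = {s : some successor in {m0, m1, m2, m3, m5, m6, m7}} = {m0, m1, m2, m3, m5, m6, m7, m8}
A[crit U EX (crit | ack)]: least fixpoint, start Z0 = Sat(EX (crit | ack)) = {m0, m1, m2, m3, m5, m6, m7, m8}, add states in Sat(crit) with every successor in Z. Already a fixed point.
Sat(A[crit U EX (crit | ack)]) = {m0, m1, m2, m3, m5, m6, m7, m8}
|Sat(A[crit U EX (crit | ack)])| = |{m0, m1, m2, m3, m5, m6, m7, m8}| = 8.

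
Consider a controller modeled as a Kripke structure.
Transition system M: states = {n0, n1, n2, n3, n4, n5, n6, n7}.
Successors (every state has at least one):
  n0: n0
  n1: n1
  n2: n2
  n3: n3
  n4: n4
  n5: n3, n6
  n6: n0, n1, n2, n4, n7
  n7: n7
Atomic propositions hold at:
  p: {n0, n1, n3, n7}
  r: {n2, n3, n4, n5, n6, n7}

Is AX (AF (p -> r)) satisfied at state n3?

Yes

Sat(p -> r) = {n2, n3, n4, n5, n6, n7}
AF (p -> r): least fixpoint, start Z0 = {n2, n3, n4, n5, n6, n7}, add states with every successor in Z. Already a fixed point.
Sat(AF (p -> r)) = {n2, n3, n4, n5, n6, n7}
Sat(AX (AF (p -> r))) = {s : every successor in {n2, n3, n4, n5, n6, n7}} = {n2, n3, n4, n5, n7}
n3 ∈ Sat(AX (AF (p -> r))) = {n2, n3, n4, n5, n7}, so the formula holds at n3.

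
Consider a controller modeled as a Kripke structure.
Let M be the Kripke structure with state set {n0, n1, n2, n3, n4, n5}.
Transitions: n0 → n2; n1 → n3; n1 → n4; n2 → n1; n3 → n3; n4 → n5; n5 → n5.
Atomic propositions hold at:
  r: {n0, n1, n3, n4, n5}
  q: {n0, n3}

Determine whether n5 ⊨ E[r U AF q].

No

AF q: least fixpoint, start Z0 = {n0, n3}, add states with every successor in Z. Already a fixed point.
Sat(AF q) = {n0, n3}
E[r U AF q]: least fixpoint, start Z0 = Sat(AF q) = {n0, n3}, add states in Sat(r) with some successor in Z. Z1 = {n0, n1, n3}; fixed.
Sat(E[r U AF q]) = {n0, n1, n3}
n5 ∉ Sat(E[r U AF q]) = {n0, n1, n3}, so the formula does not hold at n5.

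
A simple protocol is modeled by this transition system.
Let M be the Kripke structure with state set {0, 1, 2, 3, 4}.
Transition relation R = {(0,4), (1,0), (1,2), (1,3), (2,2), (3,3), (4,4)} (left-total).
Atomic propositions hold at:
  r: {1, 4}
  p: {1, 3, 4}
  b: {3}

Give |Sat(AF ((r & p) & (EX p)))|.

Sat(r & p) = {1, 4}
Sat(EX p) = {s : some successor in {1, 3, 4}} = {0, 1, 3, 4}
Sat((r & p) & (EX p)) = {1, 4}
AF ((r & p) & (EX p)): least fixpoint, start Z0 = {1, 4}, add states with every successor in Z. Z1 = {0, 1, 4}; fixed.
Sat(AF ((r & p) & (EX p))) = {0, 1, 4}
|Sat(AF ((r & p) & (EX p)))| = |{0, 1, 4}| = 3.

3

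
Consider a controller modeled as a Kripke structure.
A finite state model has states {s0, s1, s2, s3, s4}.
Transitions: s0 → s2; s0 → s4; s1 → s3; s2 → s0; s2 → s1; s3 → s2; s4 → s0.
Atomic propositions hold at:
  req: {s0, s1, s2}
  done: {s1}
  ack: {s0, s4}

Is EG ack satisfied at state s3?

EG ack: greatest fixpoint, start Z0 = {s0, s4}, keep only states in Sat with some successor in Z. Already a fixed point.
Sat(EG ack) = {s0, s4}
s3 ∉ Sat(EG ack) = {s0, s4}, so the formula does not hold at s3.

No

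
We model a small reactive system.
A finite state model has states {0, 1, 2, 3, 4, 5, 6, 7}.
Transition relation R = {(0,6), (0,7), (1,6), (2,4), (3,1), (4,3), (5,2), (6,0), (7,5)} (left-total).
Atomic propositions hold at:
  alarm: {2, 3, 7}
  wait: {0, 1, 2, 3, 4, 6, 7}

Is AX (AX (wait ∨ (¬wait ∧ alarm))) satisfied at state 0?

No

Sat(¬wait) = {5}
Sat(¬wait ∧ alarm) = ∅
Sat(wait ∨ (¬wait ∧ alarm)) = {0, 1, 2, 3, 4, 6, 7}
Sat(AX (wait ∨ (¬wait ∧ alarm))) = {s : every successor in {0, 1, 2, 3, 4, 6, 7}} = {0, 1, 2, 3, 4, 5, 6}
Sat(AX (AX (wait ∨ (¬wait ∧ alarm)))) = {s : every successor in {0, 1, 2, 3, 4, 5, 6}} = {1, 2, 3, 4, 5, 6, 7}
0 ∉ Sat(AX (AX (wait ∨ (¬wait ∧ alarm)))) = {1, 2, 3, 4, 5, 6, 7}, so the formula does not hold at 0.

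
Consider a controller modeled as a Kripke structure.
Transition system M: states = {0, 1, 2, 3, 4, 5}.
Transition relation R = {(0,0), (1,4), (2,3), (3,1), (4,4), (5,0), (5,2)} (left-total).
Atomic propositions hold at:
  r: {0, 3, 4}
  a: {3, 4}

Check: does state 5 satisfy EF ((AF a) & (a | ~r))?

Yes

AF a: least fixpoint, start Z0 = {3, 4}, add states with every successor in Z. Z1 = {1, 2, 3, 4}; fixed.
Sat(AF a) = {1, 2, 3, 4}
Sat(~r) = {1, 2, 5}
Sat(a | ~r) = {1, 2, 3, 4, 5}
Sat((AF a) & (a | ~r)) = {1, 2, 3, 4}
EF ((AF a) & (a | ~r)): least fixpoint, start Z0 = {1, 2, 3, 4}, add states with some successor in Z. Z1 = {1, 2, 3, 4, 5}; fixed.
Sat(EF ((AF a) & (a | ~r))) = {1, 2, 3, 4, 5}
5 ∈ Sat(EF ((AF a) & (a | ~r))) = {1, 2, 3, 4, 5}, so the formula holds at 5.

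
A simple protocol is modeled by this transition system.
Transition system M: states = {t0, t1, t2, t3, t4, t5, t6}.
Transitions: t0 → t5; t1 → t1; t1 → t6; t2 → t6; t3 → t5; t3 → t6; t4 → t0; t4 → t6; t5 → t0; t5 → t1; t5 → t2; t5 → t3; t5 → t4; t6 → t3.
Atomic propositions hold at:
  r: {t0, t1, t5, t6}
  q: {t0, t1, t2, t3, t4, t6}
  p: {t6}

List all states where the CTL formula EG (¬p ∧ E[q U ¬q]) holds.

Sat(¬p) = {t0, t1, t2, t3, t4, t5}
Sat(¬q) = {t5}
E[q U ¬q]: least fixpoint, start Z0 = Sat(¬q) = {t5}, add states in Sat(q) with some successor in Z. Z1 = {t0, t3, t5}; Z2 = {t0, t3, t4, t5, t6}; Z3 = {t0, t1, t2, t3, t4, t5, t6}; fixed.
Sat(E[q U ¬q]) = {t0, t1, t2, t3, t4, t5, t6}
Sat(¬p ∧ E[q U ¬q]) = {t0, t1, t2, t3, t4, t5}
EG (¬p ∧ E[q U ¬q]): greatest fixpoint, start Z0 = {t0, t1, t2, t3, t4, t5}, keep only states in Sat with some successor in Z. Z1 = {t0, t1, t3, t4, t5}; fixed.
Sat(EG (¬p ∧ E[q U ¬q])) = {t0, t1, t3, t4, t5}

{t0, t1, t3, t4, t5}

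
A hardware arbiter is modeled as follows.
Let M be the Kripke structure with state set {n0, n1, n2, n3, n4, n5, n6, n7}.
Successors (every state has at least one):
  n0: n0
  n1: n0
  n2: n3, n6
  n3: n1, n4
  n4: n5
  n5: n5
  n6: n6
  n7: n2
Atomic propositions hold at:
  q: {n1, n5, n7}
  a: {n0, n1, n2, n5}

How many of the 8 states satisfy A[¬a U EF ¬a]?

Sat(¬a) = {n3, n4, n6, n7}
EF ¬a: least fixpoint, start Z0 = {n3, n4, n6, n7}, add states with some successor in Z. Z1 = {n2, n3, n4, n6, n7}; fixed.
Sat(EF ¬a) = {n2, n3, n4, n6, n7}
A[¬a U EF ¬a]: least fixpoint, start Z0 = Sat(EF ¬a) = {n2, n3, n4, n6, n7}, add states in Sat(¬a) with every successor in Z. Already a fixed point.
Sat(A[¬a U EF ¬a]) = {n2, n3, n4, n6, n7}
|Sat(A[¬a U EF ¬a])| = |{n2, n3, n4, n6, n7}| = 5.

5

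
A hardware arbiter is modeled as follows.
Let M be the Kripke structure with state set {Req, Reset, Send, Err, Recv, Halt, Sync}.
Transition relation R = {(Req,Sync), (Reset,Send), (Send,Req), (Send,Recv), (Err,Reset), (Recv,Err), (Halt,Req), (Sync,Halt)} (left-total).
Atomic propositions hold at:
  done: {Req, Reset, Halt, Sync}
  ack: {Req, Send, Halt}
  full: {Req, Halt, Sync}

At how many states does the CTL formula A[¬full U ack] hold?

Sat(¬full) = {Reset, Send, Err, Recv}
A[¬full U ack]: least fixpoint, start Z0 = Sat(ack) = {Req, Send, Halt}, add states in Sat(¬full) with every successor in Z. Z1 = {Req, Reset, Send, Halt}; Z2 = {Req, Reset, Send, Err, Halt}; Z3 = {Req, Reset, Send, Err, Recv, Halt}; fixed.
Sat(A[¬full U ack]) = {Req, Reset, Send, Err, Recv, Halt}
|Sat(A[¬full U ack])| = |{Req, Reset, Send, Err, Recv, Halt}| = 6.

6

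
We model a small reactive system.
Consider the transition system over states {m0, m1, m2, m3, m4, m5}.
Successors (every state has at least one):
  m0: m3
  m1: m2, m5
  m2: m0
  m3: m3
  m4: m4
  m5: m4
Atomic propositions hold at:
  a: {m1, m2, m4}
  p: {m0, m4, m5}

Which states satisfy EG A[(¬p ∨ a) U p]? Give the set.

Sat(¬p) = {m1, m2, m3}
Sat(¬p ∨ a) = {m1, m2, m3, m4}
A[(¬p ∨ a) U p]: least fixpoint, start Z0 = Sat(p) = {m0, m4, m5}, add states in Sat(¬p ∨ a) with every successor in Z. Z1 = {m0, m2, m4, m5}; Z2 = {m0, m1, m2, m4, m5}; fixed.
Sat(A[(¬p ∨ a) U p]) = {m0, m1, m2, m4, m5}
EG A[(¬p ∨ a) U p]: greatest fixpoint, start Z0 = {m0, m1, m2, m4, m5}, keep only states in Sat with some successor in Z. Z1 = {m1, m2, m4, m5}; Z2 = {m1, m4, m5}; fixed.
Sat(EG A[(¬p ∨ a) U p]) = {m1, m4, m5}

{m1, m4, m5}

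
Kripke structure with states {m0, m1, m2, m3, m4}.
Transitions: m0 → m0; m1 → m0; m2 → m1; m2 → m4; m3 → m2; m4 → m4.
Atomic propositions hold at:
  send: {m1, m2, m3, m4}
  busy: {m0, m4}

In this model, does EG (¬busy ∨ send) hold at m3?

Yes

Sat(¬busy) = {m1, m2, m3}
Sat(¬busy ∨ send) = {m1, m2, m3, m4}
EG (¬busy ∨ send): greatest fixpoint, start Z0 = {m1, m2, m3, m4}, keep only states in Sat with some successor in Z. Z1 = {m2, m3, m4}; fixed.
Sat(EG (¬busy ∨ send)) = {m2, m3, m4}
m3 ∈ Sat(EG (¬busy ∨ send)) = {m2, m3, m4}, so the formula holds at m3.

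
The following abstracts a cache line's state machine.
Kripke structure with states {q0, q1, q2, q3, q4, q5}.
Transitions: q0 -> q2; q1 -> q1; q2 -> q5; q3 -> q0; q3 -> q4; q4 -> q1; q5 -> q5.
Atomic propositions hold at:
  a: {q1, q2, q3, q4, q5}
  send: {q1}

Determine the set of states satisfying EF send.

EF send: least fixpoint, start Z0 = {q1}, add states with some successor in Z. Z1 = {q1, q4}; Z2 = {q1, q3, q4}; fixed.
Sat(EF send) = {q1, q3, q4}

{q1, q3, q4}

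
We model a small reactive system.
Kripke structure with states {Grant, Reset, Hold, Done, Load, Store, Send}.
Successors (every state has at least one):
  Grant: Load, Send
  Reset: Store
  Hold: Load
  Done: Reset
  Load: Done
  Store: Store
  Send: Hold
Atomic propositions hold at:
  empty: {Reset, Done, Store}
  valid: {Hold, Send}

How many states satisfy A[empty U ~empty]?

Sat(~empty) = {Grant, Hold, Load, Send}
A[empty U ~empty]: least fixpoint, start Z0 = Sat(~empty) = {Grant, Hold, Load, Send}, add states in Sat(empty) with every successor in Z. Already a fixed point.
Sat(A[empty U ~empty]) = {Grant, Hold, Load, Send}
|Sat(A[empty U ~empty])| = |{Grant, Hold, Load, Send}| = 4.

4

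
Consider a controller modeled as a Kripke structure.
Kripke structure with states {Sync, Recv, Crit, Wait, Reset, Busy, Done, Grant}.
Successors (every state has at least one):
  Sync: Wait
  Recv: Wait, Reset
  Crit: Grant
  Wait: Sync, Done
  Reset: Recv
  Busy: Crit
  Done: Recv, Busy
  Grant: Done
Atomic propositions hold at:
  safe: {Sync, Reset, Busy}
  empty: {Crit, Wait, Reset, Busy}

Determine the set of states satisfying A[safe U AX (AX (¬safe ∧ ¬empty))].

{Crit, Busy}

Sat(¬safe) = {Recv, Crit, Wait, Done, Grant}
Sat(¬empty) = {Sync, Recv, Done, Grant}
Sat(¬safe ∧ ¬empty) = {Recv, Done, Grant}
Sat(AX (¬safe ∧ ¬empty)) = {s : every successor in {Recv, Done, Grant}} = {Crit, Reset, Grant}
Sat(AX (AX (¬safe ∧ ¬empty))) = {s : every successor in {Crit, Reset, Grant}} = {Crit, Busy}
A[safe U AX (AX (¬safe ∧ ¬empty))]: least fixpoint, start Z0 = Sat(AX (AX (¬safe ∧ ¬empty))) = {Crit, Busy}, add states in Sat(safe) with every successor in Z. Already a fixed point.
Sat(A[safe U AX (AX (¬safe ∧ ¬empty))]) = {Crit, Busy}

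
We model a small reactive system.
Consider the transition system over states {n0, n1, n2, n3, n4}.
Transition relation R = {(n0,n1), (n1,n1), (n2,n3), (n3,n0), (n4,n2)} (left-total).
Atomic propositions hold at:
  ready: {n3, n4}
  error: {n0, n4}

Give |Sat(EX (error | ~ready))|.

Sat(~ready) = {n0, n1, n2}
Sat(error | ~ready) = {n0, n1, n2, n4}
Sat(EX (error | ~ready)) = {s : some successor in {n0, n1, n2, n4}} = {n0, n1, n3, n4}
|Sat(EX (error | ~ready))| = |{n0, n1, n3, n4}| = 4.

4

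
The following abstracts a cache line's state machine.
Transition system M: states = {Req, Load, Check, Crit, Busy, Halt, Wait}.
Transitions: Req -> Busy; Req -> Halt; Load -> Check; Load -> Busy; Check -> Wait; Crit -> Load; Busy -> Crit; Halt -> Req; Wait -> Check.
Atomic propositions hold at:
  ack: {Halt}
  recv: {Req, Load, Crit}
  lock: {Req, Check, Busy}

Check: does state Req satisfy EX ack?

Sat(EX ack) = {s : some successor in {Halt}} = {Req}
Req ∈ Sat(EX ack) = {Req}, so the formula holds at Req.

Yes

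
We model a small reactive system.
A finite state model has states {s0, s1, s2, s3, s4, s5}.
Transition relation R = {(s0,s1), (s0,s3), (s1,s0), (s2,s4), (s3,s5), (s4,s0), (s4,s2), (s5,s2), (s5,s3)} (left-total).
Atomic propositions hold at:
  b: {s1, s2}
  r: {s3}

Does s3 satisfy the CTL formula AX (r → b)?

Yes

Sat(r → b) = {s0, s1, s2, s4, s5}
Sat(AX (r → b)) = {s : every successor in {s0, s1, s2, s4, s5}} = {s1, s2, s3, s4}
s3 ∈ Sat(AX (r → b)) = {s1, s2, s3, s4}, so the formula holds at s3.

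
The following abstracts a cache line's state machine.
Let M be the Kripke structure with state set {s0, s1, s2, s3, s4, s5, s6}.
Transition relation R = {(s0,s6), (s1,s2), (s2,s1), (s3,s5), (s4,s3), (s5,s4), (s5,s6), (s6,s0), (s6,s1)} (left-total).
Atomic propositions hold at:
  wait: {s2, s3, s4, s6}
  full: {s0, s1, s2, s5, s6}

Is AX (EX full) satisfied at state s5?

Sat(EX full) = {s : some successor in {s0, s1, s2, s5, s6}} = {s0, s1, s2, s3, s5, s6}
Sat(AX (EX full)) = {s : every successor in {s0, s1, s2, s3, s5, s6}} = {s0, s1, s2, s3, s4, s6}
s5 ∉ Sat(AX (EX full)) = {s0, s1, s2, s3, s4, s6}, so the formula does not hold at s5.

No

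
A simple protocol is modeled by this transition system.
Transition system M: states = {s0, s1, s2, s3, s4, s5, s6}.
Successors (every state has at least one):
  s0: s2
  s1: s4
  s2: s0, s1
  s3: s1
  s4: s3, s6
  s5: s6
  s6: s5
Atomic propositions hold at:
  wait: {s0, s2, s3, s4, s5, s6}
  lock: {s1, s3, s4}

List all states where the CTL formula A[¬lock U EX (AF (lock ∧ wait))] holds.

{s0, s1, s2, s3, s4}

Sat(¬lock) = {s0, s2, s5, s6}
Sat(lock ∧ wait) = {s3, s4}
AF (lock ∧ wait): least fixpoint, start Z0 = {s3, s4}, add states with every successor in Z. Z1 = {s1, s3, s4}; fixed.
Sat(AF (lock ∧ wait)) = {s1, s3, s4}
Sat(EX (AF (lock ∧ wait))) = {s : some successor in {s1, s3, s4}} = {s1, s2, s3, s4}
A[¬lock U EX (AF (lock ∧ wait))]: least fixpoint, start Z0 = Sat(EX (AF (lock ∧ wait))) = {s1, s2, s3, s4}, add states in Sat(¬lock) with every successor in Z. Z1 = {s0, s1, s2, s3, s4}; fixed.
Sat(A[¬lock U EX (AF (lock ∧ wait))]) = {s0, s1, s2, s3, s4}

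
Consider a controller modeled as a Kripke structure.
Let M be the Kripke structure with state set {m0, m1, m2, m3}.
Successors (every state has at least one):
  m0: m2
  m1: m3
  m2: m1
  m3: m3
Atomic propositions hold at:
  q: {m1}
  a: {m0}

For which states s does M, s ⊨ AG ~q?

Sat(~q) = {m0, m2, m3}
AG ~q: greatest fixpoint, start Z0 = {m0, m2, m3}, keep only states in Sat with every successor in Z. Z1 = {m0, m3}; Z2 = {m3}; fixed.
Sat(AG ~q) = {m3}

{m3}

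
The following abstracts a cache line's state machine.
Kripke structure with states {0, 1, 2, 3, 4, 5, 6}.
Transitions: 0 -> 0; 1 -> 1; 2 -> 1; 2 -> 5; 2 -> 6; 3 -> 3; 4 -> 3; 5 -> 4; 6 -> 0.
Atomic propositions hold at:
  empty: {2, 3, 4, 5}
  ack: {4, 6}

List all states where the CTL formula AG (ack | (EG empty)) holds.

{3, 4, 5}

EG empty: greatest fixpoint, start Z0 = {2, 3, 4, 5}, keep only states in Sat with some successor in Z. Already a fixed point.
Sat(EG empty) = {2, 3, 4, 5}
Sat(ack | (EG empty)) = {2, 3, 4, 5, 6}
AG (ack | (EG empty)): greatest fixpoint, start Z0 = {2, 3, 4, 5, 6}, keep only states in Sat with every successor in Z. Z1 = {3, 4, 5}; fixed.
Sat(AG (ack | (EG empty))) = {3, 4, 5}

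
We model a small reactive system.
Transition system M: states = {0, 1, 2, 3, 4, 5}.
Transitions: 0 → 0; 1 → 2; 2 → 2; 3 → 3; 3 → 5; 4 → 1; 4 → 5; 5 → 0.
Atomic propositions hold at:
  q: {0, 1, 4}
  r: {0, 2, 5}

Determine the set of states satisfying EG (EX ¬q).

Sat(¬q) = {2, 3, 5}
Sat(EX ¬q) = {s : some successor in {2, 3, 5}} = {1, 2, 3, 4}
EG (EX ¬q): greatest fixpoint, start Z0 = {1, 2, 3, 4}, keep only states in Sat with some successor in Z. Already a fixed point.
Sat(EG (EX ¬q)) = {1, 2, 3, 4}

{1, 2, 3, 4}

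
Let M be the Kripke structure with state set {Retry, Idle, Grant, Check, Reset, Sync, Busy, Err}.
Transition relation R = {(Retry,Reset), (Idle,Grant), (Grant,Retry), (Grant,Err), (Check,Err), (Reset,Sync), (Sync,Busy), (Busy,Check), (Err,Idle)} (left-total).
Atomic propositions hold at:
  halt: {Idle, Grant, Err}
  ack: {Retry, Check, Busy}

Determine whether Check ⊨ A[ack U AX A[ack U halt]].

A[ack U halt]: least fixpoint, start Z0 = Sat(halt) = {Idle, Grant, Err}, add states in Sat(ack) with every successor in Z. Z1 = {Idle, Grant, Check, Err}; Z2 = {Idle, Grant, Check, Busy, Err}; fixed.
Sat(A[ack U halt]) = {Idle, Grant, Check, Busy, Err}
Sat(AX A[ack U halt]) = {s : every successor in {Idle, Grant, Check, Busy, Err}} = {Idle, Check, Sync, Busy, Err}
A[ack U AX A[ack U halt]]: least fixpoint, start Z0 = Sat(AX A[ack U halt]) = {Idle, Check, Sync, Busy, Err}, add states in Sat(ack) with every successor in Z. Already a fixed point.
Sat(A[ack U AX A[ack U halt]]) = {Idle, Check, Sync, Busy, Err}
Check ∈ Sat(A[ack U AX A[ack U halt]]) = {Idle, Check, Sync, Busy, Err}, so the formula holds at Check.

Yes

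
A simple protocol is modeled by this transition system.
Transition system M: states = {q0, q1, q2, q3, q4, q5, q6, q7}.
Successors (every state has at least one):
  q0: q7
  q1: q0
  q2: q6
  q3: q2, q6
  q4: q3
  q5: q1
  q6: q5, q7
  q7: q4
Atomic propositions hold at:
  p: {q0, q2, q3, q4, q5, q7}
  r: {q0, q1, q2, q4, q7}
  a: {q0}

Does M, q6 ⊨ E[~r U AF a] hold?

Yes

Sat(~r) = {q3, q5, q6}
AF a: least fixpoint, start Z0 = {q0}, add states with every successor in Z. Z1 = {q0, q1}; Z2 = {q0, q1, q5}; fixed.
Sat(AF a) = {q0, q1, q5}
E[~r U AF a]: least fixpoint, start Z0 = Sat(AF a) = {q0, q1, q5}, add states in Sat(~r) with some successor in Z. Z1 = {q0, q1, q5, q6}; Z2 = {q0, q1, q3, q5, q6}; fixed.
Sat(E[~r U AF a]) = {q0, q1, q3, q5, q6}
q6 ∈ Sat(E[~r U AF a]) = {q0, q1, q3, q5, q6}, so the formula holds at q6.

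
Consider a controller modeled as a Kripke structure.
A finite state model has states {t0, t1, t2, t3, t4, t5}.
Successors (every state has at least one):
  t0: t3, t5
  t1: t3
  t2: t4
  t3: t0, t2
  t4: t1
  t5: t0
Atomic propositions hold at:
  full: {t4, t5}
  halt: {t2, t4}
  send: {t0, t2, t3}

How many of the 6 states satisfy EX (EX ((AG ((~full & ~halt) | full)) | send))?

Sat(~full) = {t0, t1, t2, t3}
Sat(~halt) = {t0, t1, t3, t5}
Sat(~full & ~halt) = {t0, t1, t3}
Sat((~full & ~halt) | full) = {t0, t1, t3, t4, t5}
AG ((~full & ~halt) | full): greatest fixpoint, start Z0 = {t0, t1, t3, t4, t5}, keep only states in Sat with every successor in Z. Z1 = {t0, t1, t4, t5}; Z2 = {t4, t5}; Z3 = ∅; fixed.
Sat(AG ((~full & ~halt) | full)) = ∅
Sat((AG ((~full & ~halt) | full)) | send) = {t0, t2, t3}
Sat(EX ((AG ((~full & ~halt) | full)) | send)) = {s : some successor in {t0, t2, t3}} = {t0, t1, t3, t5}
Sat(EX (EX ((AG ((~full & ~halt) | full)) | send))) = {s : some successor in {t0, t1, t3, t5}} = {t0, t1, t3, t4, t5}
|Sat(EX (EX ((AG ((~full & ~halt) | full)) | send)))| = |{t0, t1, t3, t4, t5}| = 5.

5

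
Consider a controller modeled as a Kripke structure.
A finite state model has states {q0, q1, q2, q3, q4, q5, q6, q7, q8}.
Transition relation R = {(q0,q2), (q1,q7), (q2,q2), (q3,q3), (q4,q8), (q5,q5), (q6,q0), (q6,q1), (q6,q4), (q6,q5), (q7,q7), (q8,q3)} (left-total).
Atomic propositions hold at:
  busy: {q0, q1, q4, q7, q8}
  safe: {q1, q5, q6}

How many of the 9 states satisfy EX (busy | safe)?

Sat(busy | safe) = {q0, q1, q4, q5, q6, q7, q8}
Sat(EX (busy | safe)) = {s : some successor in {q0, q1, q4, q5, q6, q7, q8}} = {q1, q4, q5, q6, q7}
|Sat(EX (busy | safe))| = |{q1, q4, q5, q6, q7}| = 5.

5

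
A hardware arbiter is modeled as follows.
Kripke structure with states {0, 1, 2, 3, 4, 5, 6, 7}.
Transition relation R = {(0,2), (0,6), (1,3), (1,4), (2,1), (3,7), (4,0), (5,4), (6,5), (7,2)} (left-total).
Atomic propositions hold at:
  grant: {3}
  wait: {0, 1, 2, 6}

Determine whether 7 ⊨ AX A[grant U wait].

Yes

A[grant U wait]: least fixpoint, start Z0 = Sat(wait) = {0, 1, 2, 6}, add states in Sat(grant) with every successor in Z. Already a fixed point.
Sat(A[grant U wait]) = {0, 1, 2, 6}
Sat(AX A[grant U wait]) = {s : every successor in {0, 1, 2, 6}} = {0, 2, 4, 7}
7 ∈ Sat(AX A[grant U wait]) = {0, 2, 4, 7}, so the formula holds at 7.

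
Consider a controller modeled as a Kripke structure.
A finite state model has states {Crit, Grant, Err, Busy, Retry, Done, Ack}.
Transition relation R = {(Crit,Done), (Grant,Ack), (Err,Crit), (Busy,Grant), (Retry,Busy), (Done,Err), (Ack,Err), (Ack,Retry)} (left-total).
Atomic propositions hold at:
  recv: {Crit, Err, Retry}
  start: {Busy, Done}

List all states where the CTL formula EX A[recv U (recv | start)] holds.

Sat(recv | start) = {Crit, Err, Busy, Retry, Done}
A[recv U (recv | start)]: least fixpoint, start Z0 = Sat((recv | start)) = {Crit, Err, Busy, Retry, Done}, add states in Sat(recv) with every successor in Z. Already a fixed point.
Sat(A[recv U (recv | start)]) = {Crit, Err, Busy, Retry, Done}
Sat(EX A[recv U (recv | start)]) = {s : some successor in {Crit, Err, Busy, Retry, Done}} = {Crit, Err, Retry, Done, Ack}

{Crit, Err, Retry, Done, Ack}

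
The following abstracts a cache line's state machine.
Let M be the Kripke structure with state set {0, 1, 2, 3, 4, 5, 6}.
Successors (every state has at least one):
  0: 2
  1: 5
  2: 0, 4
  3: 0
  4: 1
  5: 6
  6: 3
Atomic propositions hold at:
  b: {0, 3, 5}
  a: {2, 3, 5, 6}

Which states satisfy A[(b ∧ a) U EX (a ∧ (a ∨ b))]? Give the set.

{0, 1, 3, 5, 6}

Sat(b ∧ a) = {3, 5}
Sat(a ∨ b) = {0, 2, 3, 5, 6}
Sat(a ∧ (a ∨ b)) = {2, 3, 5, 6}
Sat(EX (a ∧ (a ∨ b))) = {s : some successor in {2, 3, 5, 6}} = {0, 1, 5, 6}
A[(b ∧ a) U EX (a ∧ (a ∨ b))]: least fixpoint, start Z0 = Sat(EX (a ∧ (a ∨ b))) = {0, 1, 5, 6}, add states in Sat(b ∧ a) with every successor in Z. Z1 = {0, 1, 3, 5, 6}; fixed.
Sat(A[(b ∧ a) U EX (a ∧ (a ∨ b))]) = {0, 1, 3, 5, 6}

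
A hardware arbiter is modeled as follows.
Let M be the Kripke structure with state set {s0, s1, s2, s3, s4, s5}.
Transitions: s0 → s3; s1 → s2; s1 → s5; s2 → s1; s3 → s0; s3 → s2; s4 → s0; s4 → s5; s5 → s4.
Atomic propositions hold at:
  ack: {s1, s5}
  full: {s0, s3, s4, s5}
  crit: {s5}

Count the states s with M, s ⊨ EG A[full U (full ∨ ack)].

Sat(full ∨ ack) = {s0, s1, s3, s4, s5}
A[full U (full ∨ ack)]: least fixpoint, start Z0 = Sat((full ∨ ack)) = {s0, s1, s3, s4, s5}, add states in Sat(full) with every successor in Z. Already a fixed point.
Sat(A[full U (full ∨ ack)]) = {s0, s1, s3, s4, s5}
EG A[full U (full ∨ ack)]: greatest fixpoint, start Z0 = {s0, s1, s3, s4, s5}, keep only states in Sat with some successor in Z. Already a fixed point.
Sat(EG A[full U (full ∨ ack)]) = {s0, s1, s3, s4, s5}
|Sat(EG A[full U (full ∨ ack)])| = |{s0, s1, s3, s4, s5}| = 5.

5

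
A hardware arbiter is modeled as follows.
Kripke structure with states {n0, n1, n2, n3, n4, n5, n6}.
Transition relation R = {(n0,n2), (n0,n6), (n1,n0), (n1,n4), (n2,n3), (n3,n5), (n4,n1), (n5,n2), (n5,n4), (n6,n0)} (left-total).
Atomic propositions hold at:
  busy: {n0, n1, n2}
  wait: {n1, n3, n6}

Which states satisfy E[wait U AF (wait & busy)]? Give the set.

Sat(wait & busy) = {n1}
AF (wait & busy): least fixpoint, start Z0 = {n1}, add states with every successor in Z. Z1 = {n1, n4}; fixed.
Sat(AF (wait & busy)) = {n1, n4}
E[wait U AF (wait & busy)]: least fixpoint, start Z0 = Sat(AF (wait & busy)) = {n1, n4}, add states in Sat(wait) with some successor in Z. Already a fixed point.
Sat(E[wait U AF (wait & busy)]) = {n1, n4}

{n1, n4}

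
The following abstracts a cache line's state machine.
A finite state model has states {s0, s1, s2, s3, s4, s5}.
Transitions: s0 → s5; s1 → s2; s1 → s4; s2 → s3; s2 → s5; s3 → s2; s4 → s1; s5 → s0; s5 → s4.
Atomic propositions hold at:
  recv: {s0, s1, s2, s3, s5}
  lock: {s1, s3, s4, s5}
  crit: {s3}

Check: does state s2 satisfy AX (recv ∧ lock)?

Yes

Sat(recv ∧ lock) = {s1, s3, s5}
Sat(AX (recv ∧ lock)) = {s : every successor in {s1, s3, s5}} = {s0, s2, s4}
s2 ∈ Sat(AX (recv ∧ lock)) = {s0, s2, s4}, so the formula holds at s2.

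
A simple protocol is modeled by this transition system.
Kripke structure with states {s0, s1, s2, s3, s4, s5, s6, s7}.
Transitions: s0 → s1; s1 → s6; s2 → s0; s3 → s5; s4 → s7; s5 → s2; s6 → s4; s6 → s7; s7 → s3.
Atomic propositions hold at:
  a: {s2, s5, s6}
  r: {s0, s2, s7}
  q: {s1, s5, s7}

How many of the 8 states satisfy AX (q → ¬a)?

Sat(¬a) = {s0, s1, s3, s4, s7}
Sat(q → ¬a) = {s0, s1, s2, s3, s4, s6, s7}
Sat(AX (q → ¬a)) = {s : every successor in {s0, s1, s2, s3, s4, s6, s7}} = {s0, s1, s2, s4, s5, s6, s7}
|Sat(AX (q → ¬a))| = |{s0, s1, s2, s4, s5, s6, s7}| = 7.

7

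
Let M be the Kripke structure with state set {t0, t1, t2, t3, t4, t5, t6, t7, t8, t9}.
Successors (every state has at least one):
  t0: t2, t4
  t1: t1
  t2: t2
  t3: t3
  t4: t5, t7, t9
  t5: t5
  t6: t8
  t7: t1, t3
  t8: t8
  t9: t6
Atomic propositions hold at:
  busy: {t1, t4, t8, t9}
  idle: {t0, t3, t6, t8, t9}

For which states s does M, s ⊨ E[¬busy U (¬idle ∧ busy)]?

{t0, t1, t4, t7}

Sat(¬busy) = {t0, t2, t3, t5, t6, t7}
Sat(¬idle) = {t1, t2, t4, t5, t7}
Sat(¬idle ∧ busy) = {t1, t4}
E[¬busy U (¬idle ∧ busy)]: least fixpoint, start Z0 = Sat((¬idle ∧ busy)) = {t1, t4}, add states in Sat(¬busy) with some successor in Z. Z1 = {t0, t1, t4, t7}; fixed.
Sat(E[¬busy U (¬idle ∧ busy)]) = {t0, t1, t4, t7}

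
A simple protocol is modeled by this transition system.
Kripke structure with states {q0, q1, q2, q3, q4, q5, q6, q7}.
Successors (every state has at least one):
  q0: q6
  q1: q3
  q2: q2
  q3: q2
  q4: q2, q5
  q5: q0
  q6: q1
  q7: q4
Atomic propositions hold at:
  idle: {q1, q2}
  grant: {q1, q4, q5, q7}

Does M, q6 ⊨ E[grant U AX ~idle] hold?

Sat(~idle) = {q0, q3, q4, q5, q6, q7}
Sat(AX ~idle) = {s : every successor in {q0, q3, q4, q5, q6, q7}} = {q0, q1, q5, q7}
E[grant U AX ~idle]: least fixpoint, start Z0 = Sat(AX ~idle) = {q0, q1, q5, q7}, add states in Sat(grant) with some successor in Z. Z1 = {q0, q1, q4, q5, q7}; fixed.
Sat(E[grant U AX ~idle]) = {q0, q1, q4, q5, q7}
q6 ∉ Sat(E[grant U AX ~idle]) = {q0, q1, q4, q5, q7}, so the formula does not hold at q6.

No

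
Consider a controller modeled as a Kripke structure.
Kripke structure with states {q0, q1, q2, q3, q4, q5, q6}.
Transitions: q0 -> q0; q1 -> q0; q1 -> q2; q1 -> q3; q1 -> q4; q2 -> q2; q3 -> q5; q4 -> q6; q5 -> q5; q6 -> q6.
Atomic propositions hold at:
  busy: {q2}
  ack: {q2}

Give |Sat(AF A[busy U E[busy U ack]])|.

E[busy U ack]: least fixpoint, start Z0 = Sat(ack) = {q2}, add states in Sat(busy) with some successor in Z. Already a fixed point.
Sat(E[busy U ack]) = {q2}
A[busy U E[busy U ack]]: least fixpoint, start Z0 = Sat(E[busy U ack]) = {q2}, add states in Sat(busy) with every successor in Z. Already a fixed point.
Sat(A[busy U E[busy U ack]]) = {q2}
AF A[busy U E[busy U ack]]: least fixpoint, start Z0 = {q2}, add states with every successor in Z. Already a fixed point.
Sat(AF A[busy U E[busy U ack]]) = {q2}
|Sat(AF A[busy U E[busy U ack]])| = |{q2}| = 1.

1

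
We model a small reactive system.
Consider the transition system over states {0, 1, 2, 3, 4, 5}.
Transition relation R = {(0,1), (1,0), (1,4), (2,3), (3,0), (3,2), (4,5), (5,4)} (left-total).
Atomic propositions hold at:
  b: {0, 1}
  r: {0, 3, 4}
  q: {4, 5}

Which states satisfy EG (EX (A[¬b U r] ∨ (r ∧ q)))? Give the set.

{1, 2, 3, 4, 5}

Sat(¬b) = {2, 3, 4, 5}
A[¬b U r]: least fixpoint, start Z0 = Sat(r) = {0, 3, 4}, add states in Sat(¬b) with every successor in Z. Z1 = {0, 2, 3, 4, 5}; fixed.
Sat(A[¬b U r]) = {0, 2, 3, 4, 5}
Sat(r ∧ q) = {4}
Sat(A[¬b U r] ∨ (r ∧ q)) = {0, 2, 3, 4, 5}
Sat(EX (A[¬b U r] ∨ (r ∧ q))) = {s : some successor in {0, 2, 3, 4, 5}} = {1, 2, 3, 4, 5}
EG (EX (A[¬b U r] ∨ (r ∧ q))): greatest fixpoint, start Z0 = {1, 2, 3, 4, 5}, keep only states in Sat with some successor in Z. Already a fixed point.
Sat(EG (EX (A[¬b U r] ∨ (r ∧ q)))) = {1, 2, 3, 4, 5}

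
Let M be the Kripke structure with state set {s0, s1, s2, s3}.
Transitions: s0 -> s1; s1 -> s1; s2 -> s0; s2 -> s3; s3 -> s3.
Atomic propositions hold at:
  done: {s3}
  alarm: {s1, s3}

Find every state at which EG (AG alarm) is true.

{s1, s3}

AG alarm: greatest fixpoint, start Z0 = {s1, s3}, keep only states in Sat with every successor in Z. Already a fixed point.
Sat(AG alarm) = {s1, s3}
EG (AG alarm): greatest fixpoint, start Z0 = {s1, s3}, keep only states in Sat with some successor in Z. Already a fixed point.
Sat(EG (AG alarm)) = {s1, s3}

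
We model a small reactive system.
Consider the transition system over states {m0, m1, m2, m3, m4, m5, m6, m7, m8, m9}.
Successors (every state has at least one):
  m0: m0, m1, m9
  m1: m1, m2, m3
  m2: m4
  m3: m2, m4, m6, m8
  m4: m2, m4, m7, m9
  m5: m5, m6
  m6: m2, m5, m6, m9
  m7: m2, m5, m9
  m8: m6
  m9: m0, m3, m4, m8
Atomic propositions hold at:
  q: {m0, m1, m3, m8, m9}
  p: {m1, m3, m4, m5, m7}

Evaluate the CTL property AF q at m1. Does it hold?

AF q: least fixpoint, start Z0 = {m0, m1, m3, m8, m9}, add states with every successor in Z. Already a fixed point.
Sat(AF q) = {m0, m1, m3, m8, m9}
m1 ∈ Sat(AF q) = {m0, m1, m3, m8, m9}, so the formula holds at m1.

Yes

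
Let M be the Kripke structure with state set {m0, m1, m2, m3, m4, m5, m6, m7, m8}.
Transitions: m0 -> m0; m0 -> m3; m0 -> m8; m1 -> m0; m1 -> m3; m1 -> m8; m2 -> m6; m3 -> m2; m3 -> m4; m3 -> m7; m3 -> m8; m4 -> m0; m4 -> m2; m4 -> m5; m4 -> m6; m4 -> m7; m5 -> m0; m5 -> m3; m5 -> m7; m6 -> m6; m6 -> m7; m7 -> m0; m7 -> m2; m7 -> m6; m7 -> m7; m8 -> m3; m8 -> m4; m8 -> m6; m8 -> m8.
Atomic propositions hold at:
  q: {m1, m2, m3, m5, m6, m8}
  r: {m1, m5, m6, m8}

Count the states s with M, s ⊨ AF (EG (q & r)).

Sat(q & r) = {m1, m5, m6, m8}
EG (q & r): greatest fixpoint, start Z0 = {m1, m5, m6, m8}, keep only states in Sat with some successor in Z. Z1 = {m1, m6, m8}; fixed.
Sat(EG (q & r)) = {m1, m6, m8}
AF (EG (q & r)): least fixpoint, start Z0 = {m1, m6, m8}, add states with every successor in Z. Z1 = {m1, m2, m6, m8}; fixed.
Sat(AF (EG (q & r))) = {m1, m2, m6, m8}
|Sat(AF (EG (q & r)))| = |{m1, m2, m6, m8}| = 4.

4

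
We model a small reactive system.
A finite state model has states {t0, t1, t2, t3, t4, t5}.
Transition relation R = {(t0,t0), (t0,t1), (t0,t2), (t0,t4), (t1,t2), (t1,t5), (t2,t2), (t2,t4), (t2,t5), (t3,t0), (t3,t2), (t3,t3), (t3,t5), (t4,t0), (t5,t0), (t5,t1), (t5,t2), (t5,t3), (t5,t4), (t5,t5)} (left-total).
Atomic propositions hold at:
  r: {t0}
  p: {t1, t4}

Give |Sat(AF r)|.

2

AF r: least fixpoint, start Z0 = {t0}, add states with every successor in Z. Z1 = {t0, t4}; fixed.
Sat(AF r) = {t0, t4}
|Sat(AF r)| = |{t0, t4}| = 2.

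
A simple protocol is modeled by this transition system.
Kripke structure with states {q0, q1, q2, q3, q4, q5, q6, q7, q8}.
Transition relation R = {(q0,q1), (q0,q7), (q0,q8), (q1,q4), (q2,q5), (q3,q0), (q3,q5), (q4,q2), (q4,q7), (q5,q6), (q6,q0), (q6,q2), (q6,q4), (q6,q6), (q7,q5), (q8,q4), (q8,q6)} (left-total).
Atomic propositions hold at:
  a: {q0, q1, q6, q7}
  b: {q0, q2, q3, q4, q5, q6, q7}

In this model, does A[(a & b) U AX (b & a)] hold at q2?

Sat(a & b) = {q0, q6, q7}
Sat(b & a) = {q0, q6, q7}
Sat(AX (b & a)) = {s : every successor in {q0, q6, q7}} = {q5}
A[(a & b) U AX (b & a)]: least fixpoint, start Z0 = Sat(AX (b & a)) = {q5}, add states in Sat(a & b) with every successor in Z. Z1 = {q5, q7}; fixed.
Sat(A[(a & b) U AX (b & a)]) = {q5, q7}
q2 ∉ Sat(A[(a & b) U AX (b & a)]) = {q5, q7}, so the formula does not hold at q2.

No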